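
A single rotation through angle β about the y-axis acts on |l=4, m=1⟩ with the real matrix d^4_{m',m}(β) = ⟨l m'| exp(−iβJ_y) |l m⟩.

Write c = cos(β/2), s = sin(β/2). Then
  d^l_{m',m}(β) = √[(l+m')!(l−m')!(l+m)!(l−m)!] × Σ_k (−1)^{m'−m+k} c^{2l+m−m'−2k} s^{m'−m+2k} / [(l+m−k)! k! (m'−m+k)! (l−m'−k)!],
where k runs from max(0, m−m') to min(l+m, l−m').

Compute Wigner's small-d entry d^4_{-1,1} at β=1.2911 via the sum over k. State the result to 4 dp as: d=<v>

d^4_{-1,1}(β=1.2911) via Wigner's sum:
With c≡cos(β/2)=0.798769 and s≡sin(β/2)=0.601638, N=[6·120·120·6]^{1/2}=720.000000
Admissible k: 2..5 (factorial args all ≥0)
  k=2: (−1)^0·720.0000/(72)·0.7988^6·0.6016^2 = +0.940151
  k=3: (−1)^1·720.0000/(24)·0.7988^4·0.6016^4 = -1.600098
  k=4: (−1)^2·720.0000/(48)·0.7988^2·0.6016^6 = +0.453884
  k=5: (−1)^3·720.0000/(720)·0.7988^0·0.6016^8 = -0.017166
d^4_{-1,1}(1.2911) = +0.940151 -1.600098 +0.453884 -0.017166 = -0.223230

d=-0.2232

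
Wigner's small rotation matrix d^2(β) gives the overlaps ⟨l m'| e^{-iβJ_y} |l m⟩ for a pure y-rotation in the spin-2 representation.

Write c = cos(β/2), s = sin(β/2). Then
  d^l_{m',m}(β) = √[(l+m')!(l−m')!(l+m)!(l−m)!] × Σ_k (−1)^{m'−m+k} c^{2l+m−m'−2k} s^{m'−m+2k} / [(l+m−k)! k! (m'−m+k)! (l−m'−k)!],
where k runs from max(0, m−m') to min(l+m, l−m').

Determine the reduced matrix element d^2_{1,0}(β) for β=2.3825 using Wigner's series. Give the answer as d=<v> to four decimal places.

d^2_{1,0}(β=2.3825) via Wigner's sum:
Half-angle: c=0.370499, s=0.928833. N=√(6·1·2·2)=4.898979
k∈{0,1} keeps every argument non-negative
  k=0: (−1)^1·4.8990/(2)·0.3705^3·0.9288^1 = -0.115711
  k=1: (−1)^2·4.8990/(2)·0.3705^1·0.9288^3 = +0.727236
d^2_{1,0}(2.3825) = -0.115711 +0.727236 = +0.611525

d=0.6115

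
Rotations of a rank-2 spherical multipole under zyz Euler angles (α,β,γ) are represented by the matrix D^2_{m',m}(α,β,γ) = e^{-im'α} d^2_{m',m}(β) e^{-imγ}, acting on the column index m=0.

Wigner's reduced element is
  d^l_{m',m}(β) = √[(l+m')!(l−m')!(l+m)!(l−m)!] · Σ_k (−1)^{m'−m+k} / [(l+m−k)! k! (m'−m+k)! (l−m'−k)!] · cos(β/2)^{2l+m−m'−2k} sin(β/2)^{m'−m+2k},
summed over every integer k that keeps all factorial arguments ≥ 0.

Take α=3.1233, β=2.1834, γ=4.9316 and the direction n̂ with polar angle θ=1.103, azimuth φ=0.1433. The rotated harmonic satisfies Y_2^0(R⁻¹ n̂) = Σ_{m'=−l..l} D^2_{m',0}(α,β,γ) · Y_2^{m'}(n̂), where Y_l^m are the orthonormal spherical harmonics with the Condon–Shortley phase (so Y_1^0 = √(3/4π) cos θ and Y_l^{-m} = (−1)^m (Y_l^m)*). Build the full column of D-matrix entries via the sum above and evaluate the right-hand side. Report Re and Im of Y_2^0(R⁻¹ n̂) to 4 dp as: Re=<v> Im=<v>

Re=0.5934 Im=0.0000

Need the full column D^2_{m',0} for m'=−2..2 at α=3.1233, β=2.1834, γ=4.9316.
cos(β/2)=0.460977, sin(β/2)=0.887412
d^2_{-2,0}: single k=2 term ⇒ +0.409907;  D = +0.409633-0.014993i
d^2_{-1,0}: k∈[1..2] ⇒ +0.212931 -0.789098 = -0.576167;  D = +0.576070-0.010539i
d^2_{0,0}: k∈[0..2] ⇒ +0.045156 -0.669375 +0.620156 = -0.004063;  D = -0.004063+0.000000i
d^2_{1,0}: k∈[0..1] ⇒ -0.212931 +0.789098 = +0.576167;  D = -0.576070-0.010539i
d^2_{2,0}: single k=0 term ⇒ +0.409907;  D = +0.409633+0.014993i
Y_2^{m'}(θ=1.103,φ=0.1433) and Σ D·Y over m':
  (+0.4096-0.0150i)·(+0.2952-0.0870i)  (+0.5761-0.0105i)·(+0.3077-0.0444i)  (-0.0041+0.0000i)·(-0.1230+0.0000i)  (-0.5761-0.0105i)·(-0.3077-0.0444i)  (+0.4096+0.0150i)·(+0.2952+0.0870i)
Y_2^0(R⁻¹ n̂) = +0.593352+0.000000i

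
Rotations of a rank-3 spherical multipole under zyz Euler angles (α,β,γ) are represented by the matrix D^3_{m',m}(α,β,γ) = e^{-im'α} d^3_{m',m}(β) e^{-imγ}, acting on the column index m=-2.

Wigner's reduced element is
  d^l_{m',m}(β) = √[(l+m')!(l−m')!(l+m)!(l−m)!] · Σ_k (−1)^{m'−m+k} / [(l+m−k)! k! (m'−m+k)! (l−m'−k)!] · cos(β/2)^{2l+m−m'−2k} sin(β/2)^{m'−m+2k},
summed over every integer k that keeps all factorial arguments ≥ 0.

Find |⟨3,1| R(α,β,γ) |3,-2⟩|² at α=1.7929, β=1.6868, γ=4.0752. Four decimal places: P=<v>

D^3_{1,-2}(1.7929,1.6868,4.0752) = e^{-i·1·1.7929}·d^3_{1,-2}(1.6868)·e^{-i·-2·4.0752}. Compute d first:
Half-angle: c=0.664927, s=0.746908. N=√(24·2·1·120)=75.894664
The bounds max(0,m−m')=0 and min(l+m,l−m')=1 give 2 terms
  k=0: (−1)^3·75.8947/(12)·0.6649^3·0.7469^3 = -0.774736
  k=1: (−1)^4·75.8947/(24)·0.6649^1·0.7469^5 = +0.488776
d^3_{1,-2}(1.6868) = -0.774736 +0.488776 = -0.285960
|D^3_{1,-2}|² = |d^3_{1,-2}(β)|² = (-0.285960)² = 0.081773 (the z-rotation phases have unit modulus)

P=0.0818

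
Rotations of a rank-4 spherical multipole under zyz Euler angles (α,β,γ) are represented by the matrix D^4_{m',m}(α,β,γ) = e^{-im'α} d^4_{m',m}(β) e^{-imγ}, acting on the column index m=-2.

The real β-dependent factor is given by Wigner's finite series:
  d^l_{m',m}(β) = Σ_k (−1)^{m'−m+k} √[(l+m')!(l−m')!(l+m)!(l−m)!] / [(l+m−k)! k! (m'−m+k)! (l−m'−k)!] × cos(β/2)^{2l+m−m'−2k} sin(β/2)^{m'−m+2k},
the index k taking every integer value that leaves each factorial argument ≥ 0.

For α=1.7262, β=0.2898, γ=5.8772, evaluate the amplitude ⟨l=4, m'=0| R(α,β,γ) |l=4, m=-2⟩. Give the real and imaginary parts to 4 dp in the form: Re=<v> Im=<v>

Split into d^4_{0,-2}(β=0.2898) × two z-phases.
Half-angle: c=0.989520, s=0.144393. N=√(24·24·2·720)=910.735966
The bounds max(0,m−m')=0 and min(l+m,l−m')=2 give 3 terms
  k=0: (−1)^2·910.7360/(96)·0.9895^6·0.1444^2 = +0.185680
  k=1: (−1)^3·910.7360/(36)·0.9895^4·0.1444^4 = -0.010543
  k=2: (−1)^4·910.7360/(96)·0.9895^2·0.1444^6 = +0.000084
d^4_{0,-2}(0.2898) = +0.185680 -0.010543 +0.000084 = +0.175221
Attach z-rotation phases: D = e^{-i(0)(1.7262)}·(+0.175221)·e^{-i(-2)(5.8772)} = +0.120564-0.127148i

Re=0.1206 Im=-0.1271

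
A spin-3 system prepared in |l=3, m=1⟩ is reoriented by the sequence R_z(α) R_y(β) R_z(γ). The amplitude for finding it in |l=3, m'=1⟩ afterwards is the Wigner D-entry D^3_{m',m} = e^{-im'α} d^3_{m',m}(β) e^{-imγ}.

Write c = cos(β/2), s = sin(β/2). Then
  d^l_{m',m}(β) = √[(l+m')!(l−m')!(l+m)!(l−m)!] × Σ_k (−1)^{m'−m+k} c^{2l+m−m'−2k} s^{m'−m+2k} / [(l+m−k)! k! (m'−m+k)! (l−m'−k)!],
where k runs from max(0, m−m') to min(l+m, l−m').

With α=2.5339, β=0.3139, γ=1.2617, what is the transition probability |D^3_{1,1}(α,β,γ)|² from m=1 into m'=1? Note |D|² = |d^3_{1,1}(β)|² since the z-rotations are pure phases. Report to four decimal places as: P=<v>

D^3_{1,1}(2.5339,0.3139,1.2617) = e^{-i·1·2.5339}·d^3_{1,1}(0.3139)·e^{-i·1·1.2617}. Compute d first:
With c≡cos(β/2)=0.987709 and s≡sin(β/2)=0.156306, N=[24·2·24·2]^{1/2}=48.000000
k∈{0,1,2} keeps every argument non-negative
  k=0: (−1)^0·48.0000/(48)·0.9877^6·0.1563^0 = +0.928481
  k=1: (−1)^1·48.0000/(6)·0.9877^4·0.1563^2 = -0.186020
  k=2: (−1)^2·48.0000/(8)·0.9877^2·0.1563^4 = +0.003494
d^3_{1,1}(0.3139) = +0.928481 -0.186020 +0.003494 = +0.745955
|D^3_{1,1}|² = |d^3_{1,1}(β)|² = (+0.745955)² = 0.556449 (the z-rotation phases have unit modulus)

P=0.5564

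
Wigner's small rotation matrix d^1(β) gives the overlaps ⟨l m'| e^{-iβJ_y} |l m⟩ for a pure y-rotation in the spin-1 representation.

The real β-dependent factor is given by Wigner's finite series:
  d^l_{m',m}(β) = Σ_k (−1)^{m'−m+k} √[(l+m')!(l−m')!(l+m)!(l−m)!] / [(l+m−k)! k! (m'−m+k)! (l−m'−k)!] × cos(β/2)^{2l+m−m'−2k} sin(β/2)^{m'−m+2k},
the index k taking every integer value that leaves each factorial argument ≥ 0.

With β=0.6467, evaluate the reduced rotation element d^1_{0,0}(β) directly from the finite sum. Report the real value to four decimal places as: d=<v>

d=0.7981

d^1_{0,0}(β=0.6467) via Wigner's sum:
c=cos(0.6467/2)=0.948176, s=sin(0.6467/2)=0.317745; N=√[1·1·1·1]=1.000000
k∈{0,1} keeps every argument non-negative
  k=0: (−1)^0·1.0000/(1)·0.9482^2·0.3177^0 = +0.899038
  k=1: (−1)^1·1.0000/(1)·0.9482^0·0.3177^2 = -0.100962
d^1_{0,0}(0.6467) = +0.899038 -0.100962 = +0.798077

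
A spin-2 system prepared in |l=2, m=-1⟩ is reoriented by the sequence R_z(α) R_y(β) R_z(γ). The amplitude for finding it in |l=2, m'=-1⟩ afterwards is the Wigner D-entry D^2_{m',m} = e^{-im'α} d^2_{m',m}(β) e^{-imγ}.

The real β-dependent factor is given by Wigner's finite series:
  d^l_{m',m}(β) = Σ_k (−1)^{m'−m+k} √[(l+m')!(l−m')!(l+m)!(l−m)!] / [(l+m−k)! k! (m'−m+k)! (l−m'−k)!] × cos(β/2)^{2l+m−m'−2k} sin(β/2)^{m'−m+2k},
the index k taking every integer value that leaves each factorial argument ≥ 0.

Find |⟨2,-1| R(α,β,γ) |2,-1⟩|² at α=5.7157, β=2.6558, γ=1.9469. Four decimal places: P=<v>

First d^2_{-1,-1}(β=2.6558), then the phase factors e^{-i(-1)α} and e^{-i(-1)γ}:
c=cos(2.6558/2)=0.240515, s=sin(2.6558/2)=0.970645; N=√[1·6·1·6]=6.000000
k: max(0,(-1)−(-1))=0 … min(2+(-1),2−(-1))=1
  k=0: (−1)^0·6.0000/(6)·0.2405^4·0.9706^0 = +0.003346
  k=1: (−1)^1·6.0000/(2)·0.2405^2·0.9706^2 = -0.163503
d^2_{-1,-1}(2.6558) = +0.003346 -0.163503 = -0.160157
|D^2_{-1,-1}|² = |d^2_{-1,-1}(β)|² = (-0.160157)² = 0.025650 (the z-rotation phases have unit modulus)

P=0.0257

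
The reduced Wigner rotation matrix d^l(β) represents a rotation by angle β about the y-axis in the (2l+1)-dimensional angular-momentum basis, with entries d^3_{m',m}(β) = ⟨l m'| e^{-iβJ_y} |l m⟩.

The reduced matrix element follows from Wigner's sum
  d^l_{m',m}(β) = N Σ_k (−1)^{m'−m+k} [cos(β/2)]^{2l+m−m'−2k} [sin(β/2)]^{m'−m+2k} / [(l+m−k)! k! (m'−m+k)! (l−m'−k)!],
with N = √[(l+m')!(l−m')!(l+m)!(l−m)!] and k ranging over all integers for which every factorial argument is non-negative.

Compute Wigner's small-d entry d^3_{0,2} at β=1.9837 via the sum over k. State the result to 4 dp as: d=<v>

d^3_{0,2}(β=1.9837) via Wigner's sum:
Half-angle: c=0.547142, s=0.837040. N=√(6·6·120·1)=65.726707
Admissible k: 2..3 (factorial args all ≥0)
  k=2: (−1)^0·65.7267/(12)·0.5471^4·0.8370^2 = +0.343917
  k=3: (−1)^1·65.7267/(12)·0.5471^2·0.8370^4 = -0.804906
d^3_{0,2}(1.9837) = +0.343917 -0.804906 = -0.460989

d=-0.4610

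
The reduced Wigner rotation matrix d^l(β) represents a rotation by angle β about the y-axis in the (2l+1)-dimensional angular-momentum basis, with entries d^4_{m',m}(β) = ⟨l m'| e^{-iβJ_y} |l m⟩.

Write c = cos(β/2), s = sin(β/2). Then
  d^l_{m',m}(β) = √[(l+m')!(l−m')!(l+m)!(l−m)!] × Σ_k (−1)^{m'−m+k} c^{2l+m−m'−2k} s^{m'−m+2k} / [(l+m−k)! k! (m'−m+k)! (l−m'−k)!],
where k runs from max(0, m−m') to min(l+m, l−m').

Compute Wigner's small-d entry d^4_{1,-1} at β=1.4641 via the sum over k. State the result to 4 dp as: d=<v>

d=-0.3761

d^4_{1,-1}(β=1.4641) via Wigner's sum:
With c≡cos(β/2)=0.743806 and s≡sin(β/2)=0.668396, N=[120·6·6·120]^{1/2}=720.000000
The bounds max(0,m−m')=0 and min(l+m,l−m')=3 give 4 terms
  k=0: (−1)^2·720.0000/(72)·0.7438^6·0.6684^2 = +0.756527
  k=1: (−1)^3·720.0000/(24)·0.7438^4·0.6684^4 = -1.832713
  k=2: (−1)^4·720.0000/(48)·0.7438^2·0.6684^6 = +0.739968
  k=3: (−1)^5·720.0000/(720)·0.7438^0·0.6684^8 = -0.039835
d^4_{1,-1}(1.4641) = +0.756527 -1.832713 +0.739968 -0.039835 = -0.376053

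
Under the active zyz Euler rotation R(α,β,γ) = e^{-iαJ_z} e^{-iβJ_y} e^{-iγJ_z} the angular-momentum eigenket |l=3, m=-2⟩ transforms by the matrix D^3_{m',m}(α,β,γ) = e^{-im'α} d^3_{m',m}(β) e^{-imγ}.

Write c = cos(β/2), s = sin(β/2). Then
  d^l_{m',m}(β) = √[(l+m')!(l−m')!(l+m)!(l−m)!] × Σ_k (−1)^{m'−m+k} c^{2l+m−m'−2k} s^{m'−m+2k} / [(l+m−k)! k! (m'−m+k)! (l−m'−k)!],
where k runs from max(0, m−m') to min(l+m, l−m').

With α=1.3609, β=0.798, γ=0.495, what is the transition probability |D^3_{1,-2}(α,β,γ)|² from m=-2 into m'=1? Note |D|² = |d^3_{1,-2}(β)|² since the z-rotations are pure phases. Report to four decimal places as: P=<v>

P=0.0699

D^3_{1,-2}(1.3609,0.798,0.495) = e^{-i·1·1.3609}·d^3_{1,-2}(0.798)·e^{-i·-2·0.495}. Compute d first:
With c≡cos(β/2)=0.921450 and s≡sin(β/2)=0.388497, N=[24·2·1·120]^{1/2}=75.894664
The bounds max(0,m−m')=0 and min(l+m,l−m')=1 give 2 terms
  k=0: (−1)^3·75.8947/(12)·0.9214^3·0.3885^3 = -0.290141
  k=1: (−1)^4·75.8947/(24)·0.9214^1·0.3885^5 = +0.025788
d^3_{1,-2}(0.798) = -0.290141 +0.025788 = -0.264353
|D^3_{1,-2}|² = |d^3_{1,-2}(β)|² = (-0.264353)² = 0.069883 (the z-rotation phases have unit modulus)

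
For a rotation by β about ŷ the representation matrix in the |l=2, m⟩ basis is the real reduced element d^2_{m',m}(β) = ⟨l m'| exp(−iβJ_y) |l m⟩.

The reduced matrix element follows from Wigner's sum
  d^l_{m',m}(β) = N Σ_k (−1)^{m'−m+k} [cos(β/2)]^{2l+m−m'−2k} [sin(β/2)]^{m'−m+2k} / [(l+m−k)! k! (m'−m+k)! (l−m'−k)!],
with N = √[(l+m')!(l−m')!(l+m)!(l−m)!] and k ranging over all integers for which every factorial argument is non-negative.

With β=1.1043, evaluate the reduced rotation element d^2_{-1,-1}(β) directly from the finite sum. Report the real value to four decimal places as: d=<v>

d=-0.0728

d^2_{-1,-1}(β=1.1043) via Wigner's sum:
With c≡cos(β/2)=0.851399 and s≡sin(β/2)=0.524519, N=[1·6·1·6]^{1/2}=6.000000
k∈{0,1} keeps every argument non-negative
  k=0: (−1)^0·6.0000/(6)·0.8514^4·0.5245^0 = +0.525451
  k=1: (−1)^1·6.0000/(2)·0.8514^2·0.5245^2 = -0.598287
d^2_{-1,-1}(1.1043) = +0.525451 -0.598287 = -0.072836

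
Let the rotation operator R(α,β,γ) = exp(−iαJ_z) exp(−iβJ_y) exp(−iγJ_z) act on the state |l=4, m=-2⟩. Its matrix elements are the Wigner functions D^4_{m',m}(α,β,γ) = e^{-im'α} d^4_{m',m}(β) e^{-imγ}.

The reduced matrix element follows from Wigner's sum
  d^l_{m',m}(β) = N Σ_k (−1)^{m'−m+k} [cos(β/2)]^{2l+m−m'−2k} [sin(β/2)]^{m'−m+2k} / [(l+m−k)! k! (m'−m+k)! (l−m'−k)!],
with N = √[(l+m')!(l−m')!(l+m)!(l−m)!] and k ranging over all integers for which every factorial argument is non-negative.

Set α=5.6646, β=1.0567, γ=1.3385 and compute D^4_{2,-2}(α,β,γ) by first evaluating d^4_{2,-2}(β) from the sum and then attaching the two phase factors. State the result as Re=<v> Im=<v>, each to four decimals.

D^4_{2,-2}(5.6646,1.0567,1.3385) = e^{-i·2·5.6646}·d^4_{2,-2}(1.0567)·e^{-i·-2·1.3385}. Compute d first:
Half-angle: c=0.863640, s=0.504109. N=√(720·2·2·720)=1440.000000
k∈{0,1,2} keeps every argument non-negative
  k=0: (−1)^4·1440.0000/(96)·0.8636^4·0.5041^4 = +0.538915
  k=1: (−1)^5·1440.0000/(120)·0.8636^2·0.5041^6 = -0.146890
  k=2: (−1)^6·1440.0000/(1440)·0.8636^0·0.5041^8 = +0.004171
d^4_{2,-2}(1.0567) = +0.538915 -0.146890 +0.004171 = +0.396195
D = (+0.327471+0.944861i)·(+0.396195)·(-0.894004+0.448059i) = -0.283721-0.276538i

Re=-0.2837 Im=-0.2765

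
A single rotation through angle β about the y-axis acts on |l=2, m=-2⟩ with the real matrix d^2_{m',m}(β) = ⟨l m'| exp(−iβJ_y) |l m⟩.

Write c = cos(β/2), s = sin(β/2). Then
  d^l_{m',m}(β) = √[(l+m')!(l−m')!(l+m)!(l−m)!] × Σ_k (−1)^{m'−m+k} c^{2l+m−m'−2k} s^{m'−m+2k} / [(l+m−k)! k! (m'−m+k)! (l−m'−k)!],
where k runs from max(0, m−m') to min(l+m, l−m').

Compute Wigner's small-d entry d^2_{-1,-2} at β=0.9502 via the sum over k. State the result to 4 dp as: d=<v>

d^2_{-1,-2}(β=0.9502) via Wigner's sum:
Half-angle: c=0.889247, s=0.457427. N=√(1·6·1·24)=12.000000
k: max(0,(-2)−(-1))=0 … min(2+(-2),2−(-1))=0
  k=0: (−1)^1·12.0000/(6)·0.8892^3·0.4574^1 = -0.643309
d^2_{-1,-2}(0.9502) = -0.643309

d=-0.6433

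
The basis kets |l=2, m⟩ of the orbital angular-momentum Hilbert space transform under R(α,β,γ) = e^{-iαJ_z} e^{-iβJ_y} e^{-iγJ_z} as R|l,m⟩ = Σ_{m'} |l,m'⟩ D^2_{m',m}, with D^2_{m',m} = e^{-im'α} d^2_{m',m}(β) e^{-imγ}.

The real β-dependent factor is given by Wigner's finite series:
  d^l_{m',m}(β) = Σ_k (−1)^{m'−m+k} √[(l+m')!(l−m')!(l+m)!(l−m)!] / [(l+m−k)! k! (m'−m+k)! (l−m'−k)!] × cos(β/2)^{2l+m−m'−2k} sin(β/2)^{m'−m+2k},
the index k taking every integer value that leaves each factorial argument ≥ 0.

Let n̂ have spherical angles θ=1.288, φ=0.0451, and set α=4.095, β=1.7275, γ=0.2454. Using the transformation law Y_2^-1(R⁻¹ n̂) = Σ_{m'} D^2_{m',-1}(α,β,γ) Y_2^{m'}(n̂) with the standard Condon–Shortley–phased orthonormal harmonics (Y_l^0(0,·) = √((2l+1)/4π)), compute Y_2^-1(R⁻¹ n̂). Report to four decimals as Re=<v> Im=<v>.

Re=-0.0029 Im=0.3773

Need the full column D^2_{m',-1} for m'=−2..2 at α=4.095, β=1.7275, γ=0.2454.
cos(β/2)=0.649591, sin(β/2)=0.760284
d^2_{-2,-1}: single k=1 term ⇒ +0.416798;  D = -0.228910+0.348312i
d^2_{-1,-1}: k∈[0..1] ⇒ +0.178057 -0.731733 = -0.553676;  D = +0.201244+0.515808i
d^2_{0,-1}: k∈[0..1] ⇒ -0.510471 +0.699267 = +0.188796;  D = +0.183139+0.045867i
d^2_{1,-1}: k∈[0..1] ⇒ +0.731733 -0.334120 = +0.397613;  D = -0.302050+0.258576i
d^2_{2,-1}: single k=0 term ⇒ -0.570949;  D = +0.051668+0.568606i
Y_2^{m'}(θ=1.288,φ=0.0451) and Σ D·Y over m':
  (-0.2289+0.3483i)·(+0.3547-0.0321i)  (+0.2012+0.5158i)·(+0.2068-0.0093i)  (+0.1831+0.0459i)·(-0.2417+0.0000i)  (-0.3021+0.2586i)·(-0.2068-0.0093i)  (+0.0517+0.5686i)·(+0.3547+0.0321i)
Y_2^-1(R⁻¹ n̂) = -0.002904+0.377328i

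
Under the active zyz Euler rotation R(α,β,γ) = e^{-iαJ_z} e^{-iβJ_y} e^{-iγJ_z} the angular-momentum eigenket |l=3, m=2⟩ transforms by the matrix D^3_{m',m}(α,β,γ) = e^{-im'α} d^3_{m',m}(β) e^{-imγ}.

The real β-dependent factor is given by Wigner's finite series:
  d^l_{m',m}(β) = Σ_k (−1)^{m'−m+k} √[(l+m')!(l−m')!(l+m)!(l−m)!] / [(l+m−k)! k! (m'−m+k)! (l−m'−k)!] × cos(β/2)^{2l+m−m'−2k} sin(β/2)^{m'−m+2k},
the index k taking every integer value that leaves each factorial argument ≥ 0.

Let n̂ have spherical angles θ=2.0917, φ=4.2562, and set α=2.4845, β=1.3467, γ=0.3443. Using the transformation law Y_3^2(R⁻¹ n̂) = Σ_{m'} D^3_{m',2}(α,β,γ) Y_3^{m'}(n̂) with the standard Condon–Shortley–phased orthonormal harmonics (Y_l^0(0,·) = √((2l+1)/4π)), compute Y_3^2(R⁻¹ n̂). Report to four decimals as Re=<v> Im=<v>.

Need the full column D^3_{m',2} for m'=−3..3 at α=2.4845, β=1.3467, γ=0.3443.
cos(β/2)=0.781737, sin(β/2)=0.623608
d^3_{-3,2}: single k=5 term ⇒ +0.180591;  D = +0.160040+0.083668i
d^3_{-2,2}: k∈[4..5] ⇒ +0.462103 -0.058813 = +0.403290;  D = -0.168849-0.366242i
d^3_{-1,2}: k∈[3..4] ⇒ +0.732736 -0.233142 = +0.499594;  D = -0.111513+0.486990i
d^3_{0,2}: k∈[2..3] ⇒ +0.795476 -0.506209 = +0.289267;  D = +0.223354-0.183817i
d^3_{1,2}: k∈[1..2] ⇒ +0.575725 -0.732736 = -0.157011;  D = +0.156933-0.004946i
d^3_{2,2}: k∈[0..1] ⇒ +0.228225 -0.726167 = -0.497941;  D = -0.403642-0.291580i
d^3_{3,2}: single k=0 term ⇒ -0.445955;  D = +0.126717+0.427573i
Y_3^{m'}(θ=2.0917,φ=4.2562) and Σ D·Y over m':
  (+0.1600+0.0837i)·(+0.2667-0.0547i)  (-0.1688-0.3662i)·(+0.2341+0.3027i)  (-0.1115+0.4870i)·(-0.0294+0.0600i)  (+0.2234-0.1838i)·(+0.3272+0.0000i)  (+0.1569-0.0049i)·(+0.0294+0.0600i)  (-0.4036-0.2916i)·(+0.2341-0.3027i)  (+0.1267+0.4276i)·(-0.2667-0.0547i)
Y_3^2(R⁻¹ n̂) = -0.022531-0.262250i

Re=-0.0225 Im=-0.2622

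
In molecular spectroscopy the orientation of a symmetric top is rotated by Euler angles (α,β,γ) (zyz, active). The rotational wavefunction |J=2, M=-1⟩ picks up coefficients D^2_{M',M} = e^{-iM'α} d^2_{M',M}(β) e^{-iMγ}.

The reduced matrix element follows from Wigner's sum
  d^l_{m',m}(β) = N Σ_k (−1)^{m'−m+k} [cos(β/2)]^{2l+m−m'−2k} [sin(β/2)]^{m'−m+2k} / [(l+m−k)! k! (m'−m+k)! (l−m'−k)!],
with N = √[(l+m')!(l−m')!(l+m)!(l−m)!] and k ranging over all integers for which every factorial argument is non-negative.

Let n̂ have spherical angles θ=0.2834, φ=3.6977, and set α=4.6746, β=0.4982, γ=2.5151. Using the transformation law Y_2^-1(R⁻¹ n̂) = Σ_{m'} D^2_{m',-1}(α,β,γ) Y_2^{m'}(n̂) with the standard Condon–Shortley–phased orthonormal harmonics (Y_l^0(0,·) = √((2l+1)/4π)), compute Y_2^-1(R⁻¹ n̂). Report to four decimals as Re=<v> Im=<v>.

Need the full column D^2_{m',-1} for m'=−2..2 at α=4.6746, β=0.4982, γ=2.5151.
cos(β/2)=0.969135, sin(β/2)=0.246532
d^2_{-2,-1}: single k=1 term ⇒ +0.448803;  D = +0.342664-0.289837i
d^2_{-1,-1}: k∈[0..1] ⇒ +0.882138 -0.171252 = +0.710886;  D = +0.438257+0.559723i
d^2_{0,-1}: k∈[0..1] ⇒ -0.549669 +0.035570 = -0.514099;  D = +0.416466-0.301420i
d^2_{1,-1}: k∈[0..1] ⇒ +0.171252 -0.003694 = +0.167558;  D = -0.093042-0.139351i
d^2_{2,-1}: single k=0 term ⇒ -0.029042;  D = -0.024746+0.015203i
Y_2^{m'}(θ=0.2834,φ=3.6977) and Σ D·Y over m':
  (+0.3427-0.2898i)·(+0.0134-0.0271i)  (+0.4383+0.5597i)·(-0.1762+0.1095i)  (+0.4165-0.3014i)·(+0.5568+0.0000i)  (-0.0930-0.1394i)·(+0.1762+0.1095i)  (-0.0247+0.0152i)·(+0.0134+0.0271i)
Y_2^-1(R⁻¹ n̂) = +0.088265-0.266801i

Re=0.0883 Im=-0.2668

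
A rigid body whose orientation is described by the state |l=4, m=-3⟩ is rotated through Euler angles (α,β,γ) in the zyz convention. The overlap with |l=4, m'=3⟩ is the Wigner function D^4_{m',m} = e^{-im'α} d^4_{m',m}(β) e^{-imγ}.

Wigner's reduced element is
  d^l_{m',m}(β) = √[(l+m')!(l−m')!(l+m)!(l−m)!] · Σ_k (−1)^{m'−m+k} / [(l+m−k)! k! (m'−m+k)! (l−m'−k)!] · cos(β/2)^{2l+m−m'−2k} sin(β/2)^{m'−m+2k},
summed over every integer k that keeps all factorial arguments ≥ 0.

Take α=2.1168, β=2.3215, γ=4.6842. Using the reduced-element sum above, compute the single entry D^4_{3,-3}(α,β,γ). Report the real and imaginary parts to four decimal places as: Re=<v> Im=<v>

D^4_{3,-3}(2.1168,2.3215,4.6842) = e^{-i·3·2.1168}·d^4_{3,-3}(2.3215)·e^{-i·-3·4.6842}. Compute d first:
Half-angle: c=0.398652, s=0.917102. N=√(5040·1·1·5040)=5040.000000
Admissible k: 0..1 (factorial args all ≥0)
  k=0: (−1)^6·5040.0000/(720)·0.3987^2·0.9171^6 = +0.661900
  k=1: (−1)^7·5040.0000/(5040)·0.3987^0·0.9171^8 = -0.500429
d^4_{3,-3}(2.3215) = +0.661900 -0.500429 = +0.161471
Attach z-rotation phases: D = e^{-i(3)(2.1168)}·(+0.161471)·e^{-i(-3)(4.6842)} = +0.024414+0.159615i

Re=0.0244 Im=0.1596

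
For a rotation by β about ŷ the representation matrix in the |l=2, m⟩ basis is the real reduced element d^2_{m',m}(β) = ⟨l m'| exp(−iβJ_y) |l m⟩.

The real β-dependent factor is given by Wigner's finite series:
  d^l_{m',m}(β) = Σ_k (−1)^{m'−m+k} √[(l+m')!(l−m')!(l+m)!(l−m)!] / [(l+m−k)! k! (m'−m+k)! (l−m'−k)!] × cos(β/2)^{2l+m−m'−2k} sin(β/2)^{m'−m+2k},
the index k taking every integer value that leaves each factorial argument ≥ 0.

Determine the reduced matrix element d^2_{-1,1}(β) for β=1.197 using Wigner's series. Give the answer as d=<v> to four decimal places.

d^2_{-1,1}(β=1.197) via Wigner's sum:
Half-angle: c=0.826182, s=0.563404. N=√(1·6·6·1)=6.000000
The bounds max(0,m−m')=2 and min(l+m,l−m')=3 give 2 terms
  k=2: (−1)^0·6.0000/(2)·0.8262^2·0.5634^2 = +0.649998
  k=3: (−1)^1·6.0000/(6)·0.8262^0·0.5634^4 = -0.100758
d^2_{-1,1}(1.197) = +0.649998 -0.100758 = +0.549240

d=0.5492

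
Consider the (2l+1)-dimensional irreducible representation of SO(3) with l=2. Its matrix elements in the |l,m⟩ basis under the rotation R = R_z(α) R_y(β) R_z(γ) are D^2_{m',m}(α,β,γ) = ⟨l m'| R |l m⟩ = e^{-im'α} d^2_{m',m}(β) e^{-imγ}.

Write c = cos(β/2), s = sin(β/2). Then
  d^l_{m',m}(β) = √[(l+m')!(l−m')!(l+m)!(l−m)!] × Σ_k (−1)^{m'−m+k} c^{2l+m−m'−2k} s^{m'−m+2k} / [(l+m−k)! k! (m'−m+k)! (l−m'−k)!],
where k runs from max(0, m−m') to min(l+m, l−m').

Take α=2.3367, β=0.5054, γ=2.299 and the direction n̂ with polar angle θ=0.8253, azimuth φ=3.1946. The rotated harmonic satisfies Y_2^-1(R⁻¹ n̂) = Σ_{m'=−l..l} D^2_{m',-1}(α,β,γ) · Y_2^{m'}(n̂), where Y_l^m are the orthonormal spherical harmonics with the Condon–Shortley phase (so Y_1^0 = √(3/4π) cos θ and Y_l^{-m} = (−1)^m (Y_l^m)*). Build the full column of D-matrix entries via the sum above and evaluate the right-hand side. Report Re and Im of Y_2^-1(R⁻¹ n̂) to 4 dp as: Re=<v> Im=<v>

Re=0.2257 Im=0.2800

Need the full column D^2_{m',-1} for m'=−2..2 at α=2.3367, β=0.5054, γ=2.299.
cos(β/2)=0.968241, sin(β/2)=0.250019
d^2_{-2,-1}: single k=1 term ⇒ +0.453893;  D = +0.350290+0.288645i
d^2_{-1,-1}: k∈[0..1] ⇒ +0.878888 -0.175806 = +0.703082;  D = -0.053866-0.701016i
d^2_{0,-1}: k∈[0..1] ⇒ -0.555903 +0.037066 = -0.518837;  D = +0.345301-0.387245i
d^2_{1,-1}: k∈[0..1] ⇒ +0.175806 -0.003907 = +0.171899;  D = +0.171777-0.006479i
d^2_{2,-1}: single k=0 term ⇒ -0.030264;  D = +0.021786+0.021007i
Y_2^{m'}(θ=0.8253,φ=3.1946) and Σ D·Y over m':
  (+0.3503+0.2886i)·(+0.2074-0.0221i)  (-0.0539-0.7010i)·(-0.3845+0.0204i)  (+0.3453-0.3872i)·(+0.1200+0.0000i)  (+0.1718-0.0065i)·(+0.3845+0.0204i)  (+0.0218+0.0210i)·(+0.2074+0.0221i)
Y_2^-1(R⁻¹ n̂) = +0.225684+0.279957i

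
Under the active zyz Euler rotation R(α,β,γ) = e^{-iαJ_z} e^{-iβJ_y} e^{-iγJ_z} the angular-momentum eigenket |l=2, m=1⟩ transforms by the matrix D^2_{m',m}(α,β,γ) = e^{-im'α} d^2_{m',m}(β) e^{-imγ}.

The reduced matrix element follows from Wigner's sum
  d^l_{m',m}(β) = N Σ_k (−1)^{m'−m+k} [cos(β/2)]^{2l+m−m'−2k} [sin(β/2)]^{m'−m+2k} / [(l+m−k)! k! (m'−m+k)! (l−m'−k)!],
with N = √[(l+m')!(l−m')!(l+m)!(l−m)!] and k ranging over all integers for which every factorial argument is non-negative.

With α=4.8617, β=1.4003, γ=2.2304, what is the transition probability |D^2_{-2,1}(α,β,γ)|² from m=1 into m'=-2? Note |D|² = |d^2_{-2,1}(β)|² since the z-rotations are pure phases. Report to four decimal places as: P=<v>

First d^2_{-2,1}(β=1.4003), then the phase factors e^{-i(-2)α} and e^{-i(1)γ}:
Half-angle: c=0.764746, s=0.644332. N=√(1·24·6·1)=12.000000
The bounds max(0,m−m')=3 and min(l+m,l−m')=3 give 1 term
  k=3: (−1)^0·12.0000/(6)·0.7647^1·0.6443^3 = +0.409145
d^2_{-2,1}(1.4003) = +0.409145
|D^2_{-2,1}|² = |d^2_{-2,1}(β)|² = (+0.409145)² = 0.167399 (the z-rotation phases have unit modulus)

P=0.1674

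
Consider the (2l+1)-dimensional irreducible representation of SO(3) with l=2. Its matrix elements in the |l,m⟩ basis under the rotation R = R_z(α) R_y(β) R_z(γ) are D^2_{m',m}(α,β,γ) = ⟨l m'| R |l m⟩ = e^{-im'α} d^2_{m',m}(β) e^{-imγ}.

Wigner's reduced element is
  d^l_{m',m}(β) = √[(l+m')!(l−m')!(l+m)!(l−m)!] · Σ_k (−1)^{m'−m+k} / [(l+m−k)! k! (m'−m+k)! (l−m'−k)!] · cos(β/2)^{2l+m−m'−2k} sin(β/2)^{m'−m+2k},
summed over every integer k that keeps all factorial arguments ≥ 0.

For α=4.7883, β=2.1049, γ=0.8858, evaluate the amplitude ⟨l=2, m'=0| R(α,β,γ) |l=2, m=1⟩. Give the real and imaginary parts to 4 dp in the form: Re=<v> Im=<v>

D^2_{0,1}(4.7883,2.1049,0.8858) = e^{-i·0·4.7883}·d^2_{0,1}(2.1049)·e^{-i·1·0.8858}. Compute d first:
c=cos(2.1049/2)=0.495444, s=sin(2.1049/2)=0.868640; N=√[2·2·6·1]=4.898979
Admissible k: 1..2 (factorial args all ≥0)
  k=1: (−1)^0·4.8990/(2)·0.4954^3·0.8686^1 = +0.258762
  k=2: (−1)^1·4.8990/(2)·0.4954^1·0.8686^3 = -0.795407
d^2_{0,1}(2.1049) = +0.258762 -0.795407 = -0.536645
D = (+1.000000+0.000000i)·(-0.536645)·(+0.632670-0.774421i) = -0.339520+0.415590i

Re=-0.3395 Im=0.4156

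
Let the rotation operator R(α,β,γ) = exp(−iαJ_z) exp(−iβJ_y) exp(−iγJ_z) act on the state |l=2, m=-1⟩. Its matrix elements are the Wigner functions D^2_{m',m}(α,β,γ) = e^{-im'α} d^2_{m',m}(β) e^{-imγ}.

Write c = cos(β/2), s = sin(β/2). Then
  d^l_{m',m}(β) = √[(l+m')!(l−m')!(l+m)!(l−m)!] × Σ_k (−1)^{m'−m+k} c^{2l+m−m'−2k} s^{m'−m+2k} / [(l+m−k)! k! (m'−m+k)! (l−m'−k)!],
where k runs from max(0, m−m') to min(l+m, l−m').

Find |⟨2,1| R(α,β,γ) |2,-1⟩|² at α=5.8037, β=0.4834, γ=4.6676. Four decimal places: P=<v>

D^2_{1,-1}(5.8037,0.4834,4.6676) = e^{-i·1·5.8037}·d^2_{1,-1}(0.4834)·e^{-i·-1·4.6676}. Compute d first:
With c≡cos(β/2)=0.970932 and s≡sin(β/2)=0.239354, N=[6·1·1·6]^{1/2}=6.000000
k∈{0,1} keeps every argument non-negative
  k=0: (−1)^2·6.0000/(2)·0.9709^2·0.2394^2 = +0.162024
  k=1: (−1)^3·6.0000/(6)·0.9709^0·0.2394^4 = -0.003282
d^2_{1,-1}(0.4834) = +0.162024 -0.003282 = +0.158742
|D^2_{1,-1}|² = |d^2_{1,-1}(β)|² = (+0.158742)² = 0.025199 (the z-rotation phases have unit modulus)

P=0.0252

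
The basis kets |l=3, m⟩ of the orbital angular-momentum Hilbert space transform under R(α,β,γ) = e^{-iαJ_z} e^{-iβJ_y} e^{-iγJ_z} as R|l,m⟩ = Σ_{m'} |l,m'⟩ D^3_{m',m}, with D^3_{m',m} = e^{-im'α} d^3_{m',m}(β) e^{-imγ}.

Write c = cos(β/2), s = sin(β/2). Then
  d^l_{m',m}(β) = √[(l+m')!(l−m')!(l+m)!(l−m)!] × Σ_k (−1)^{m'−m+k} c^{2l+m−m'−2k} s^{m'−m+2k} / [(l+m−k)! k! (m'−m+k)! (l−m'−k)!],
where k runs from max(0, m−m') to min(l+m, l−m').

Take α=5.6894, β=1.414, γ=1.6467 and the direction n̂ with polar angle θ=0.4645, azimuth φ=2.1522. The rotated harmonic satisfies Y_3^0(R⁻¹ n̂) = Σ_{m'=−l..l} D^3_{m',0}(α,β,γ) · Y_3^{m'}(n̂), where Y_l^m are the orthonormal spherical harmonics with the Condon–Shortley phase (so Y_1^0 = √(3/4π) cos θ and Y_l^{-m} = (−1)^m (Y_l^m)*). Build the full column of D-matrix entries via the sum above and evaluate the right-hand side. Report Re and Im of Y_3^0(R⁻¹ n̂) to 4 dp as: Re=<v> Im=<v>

Re=0.2646 Im=0.0000

Need the full column D^3_{m',0} for m'=−3..3 at α=5.6894, β=1.414, γ=1.6467.
cos(β/2)=0.760314, sin(β/2)=0.649556
d^3_{-3,0}: single k=3 term ⇒ +0.538695;  D = -0.112591-0.526798i
d^3_{-2,0}: k∈[2..3] ⇒ +0.772263 -0.563654 = +0.208610;  D = +0.078002-0.193478i
d^3_{-1,0}: k∈[1..3] ⇒ +0.571705 -1.251815 +0.304555 = -0.375555;  D = -0.311271+0.210124i
d^3_{0,0}: k∈[0..3] ⇒ +0.193178 -1.268958 +0.926177 -0.075110 = -0.224713;  D = -0.224713+0.000000i
d^3_{1,0}: k∈[0..2] ⇒ -0.571705 +1.251815 -0.304555 = +0.375555;  D = +0.311271+0.210124i
d^3_{2,0}: k∈[0..1] ⇒ +0.772263 -0.563654 = +0.208610;  D = +0.078002+0.193478i
d^3_{3,0}: single k=0 term ⇒ -0.538695;  D = +0.112591-0.526798i
Y_3^{m'}(θ=0.4645,φ=2.1522) and Σ D·Y over m':
  (-0.1126-0.5268i)·(+0.0369-0.0065i)  (+0.0780-0.1935i)·(-0.0728+0.1683i)  (-0.3113+0.2101i)·(-0.2383-0.3626i)  (-0.2247+0.0000i)·(+0.3325+0.0000i)  (+0.3113+0.2101i)·(+0.2383-0.3626i)  (+0.0780+0.1935i)·(-0.0728-0.1683i)  (+0.1126-0.5268i)·(-0.0369-0.0065i)
Y_3^0(R⁻¹ n̂) = +0.264616-0.000000i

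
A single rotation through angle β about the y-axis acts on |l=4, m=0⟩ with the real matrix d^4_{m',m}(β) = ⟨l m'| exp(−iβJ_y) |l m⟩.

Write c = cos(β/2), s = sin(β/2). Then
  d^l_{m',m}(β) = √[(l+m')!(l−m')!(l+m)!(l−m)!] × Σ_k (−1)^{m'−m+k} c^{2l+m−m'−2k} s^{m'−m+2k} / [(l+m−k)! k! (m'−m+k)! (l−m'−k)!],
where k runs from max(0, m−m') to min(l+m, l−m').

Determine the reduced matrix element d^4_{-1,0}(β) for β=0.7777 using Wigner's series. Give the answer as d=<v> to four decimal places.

d=0.1548

d^4_{-1,0}(β=0.7777) via Wigner's sum:
With c≡cos(β/2)=0.925346 and s≡sin(β/2)=0.379125, N=[6·120·24·24]^{1/2}=643.987578
k∈{1,2,3,4} keeps every argument non-negative
  k=1: (−1)^0·643.9876/(144)·0.9253^7·0.3791^1 = +0.984974
  k=2: (−1)^1·643.9876/(24)·0.9253^5·0.3791^3 = -0.992046
  k=3: (−1)^2·643.9876/(24)·0.9253^3·0.3791^5 = +0.166528
  k=4: (−1)^3·643.9876/(144)·0.9253^1·0.3791^7 = -0.004659
d^4_{-1,0}(0.7777) = +0.984974 -0.992046 +0.166528 -0.004659 = +0.154797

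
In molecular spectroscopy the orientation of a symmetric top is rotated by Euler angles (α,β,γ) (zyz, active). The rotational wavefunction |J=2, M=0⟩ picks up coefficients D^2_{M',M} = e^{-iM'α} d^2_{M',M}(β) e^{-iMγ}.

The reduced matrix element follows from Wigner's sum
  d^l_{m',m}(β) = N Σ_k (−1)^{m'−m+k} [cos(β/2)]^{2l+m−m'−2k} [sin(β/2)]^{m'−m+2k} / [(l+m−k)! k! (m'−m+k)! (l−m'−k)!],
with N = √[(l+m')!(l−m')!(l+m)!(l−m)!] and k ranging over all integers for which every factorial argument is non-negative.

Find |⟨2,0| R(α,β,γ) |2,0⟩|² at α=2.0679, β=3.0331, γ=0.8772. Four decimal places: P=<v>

D^2_{0,0}(2.0679,3.0331,0.8772) = e^{-i·0·2.0679}·d^2_{0,0}(3.0331)·e^{-i·0·0.8772}. Compute d first:
With c≡cos(β/2)=0.054220 and s≡sin(β/2)=0.998529, N=[2·2·2·2]^{1/2}=4.000000
k: max(0,(0)−(0))=0 … min(2+(0),2−(0))=2
  k=0: (−1)^0·4.0000/(4)·0.0542^4·0.9985^0 = +0.000009
  k=1: (−1)^1·4.0000/(1)·0.0542^2·0.9985^2 = -0.011725
  k=2: (−1)^2·4.0000/(4)·0.0542^0·0.9985^4 = +0.994129
d^2_{0,0}(3.0331) = +0.000009 -0.011725 +0.994129 = +0.982413
|D^2_{0,0}|² = |d^2_{0,0}(β)|² = (+0.982413)² = 0.965136 (the z-rotation phases have unit modulus)

P=0.9651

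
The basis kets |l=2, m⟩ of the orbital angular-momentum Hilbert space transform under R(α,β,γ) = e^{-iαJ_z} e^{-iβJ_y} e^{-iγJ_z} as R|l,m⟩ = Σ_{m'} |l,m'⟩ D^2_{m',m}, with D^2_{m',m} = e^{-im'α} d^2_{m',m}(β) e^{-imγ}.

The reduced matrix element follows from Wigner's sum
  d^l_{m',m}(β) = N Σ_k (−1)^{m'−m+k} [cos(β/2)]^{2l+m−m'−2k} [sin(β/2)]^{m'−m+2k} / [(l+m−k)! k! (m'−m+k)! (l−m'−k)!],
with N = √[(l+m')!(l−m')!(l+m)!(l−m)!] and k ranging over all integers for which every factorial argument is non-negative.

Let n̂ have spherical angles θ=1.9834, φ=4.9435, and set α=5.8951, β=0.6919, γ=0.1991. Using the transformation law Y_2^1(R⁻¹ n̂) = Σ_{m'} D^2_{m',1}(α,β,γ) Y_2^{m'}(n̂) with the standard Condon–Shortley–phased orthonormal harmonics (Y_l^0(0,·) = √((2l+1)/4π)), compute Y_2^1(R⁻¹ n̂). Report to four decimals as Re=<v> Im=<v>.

Re=-0.0119 Im=0.0203

Need the full column D^2_{m',1} for m'=−2..2 at α=5.8951, β=0.6919, γ=0.1991.
cos(β/2)=0.940754, sin(β/2)=0.339091
d^2_{-2,1}: single k=3 term ⇒ +0.073359;  D = +0.041150-0.060730i
d^2_{-1,1}: k∈[2..3] ⇒ +0.305284 -0.013221 = +0.292063;  D = +0.243144-0.161809i
d^2_{0,1}: k∈[1..2] ⇒ +0.691543 -0.089846 = +0.601697;  D = +0.589810-0.119008i
d^2_{1,1}: k∈[0..1] ⇒ +0.783256 -0.305284 = +0.477972;  D = +0.469462+0.089793i
d^2_{2,1}: single k=0 term ⇒ -0.564642;  D = -0.473207-0.308053i
Y_2^{m'}(θ=1.9834,φ=4.9435) and Σ D·Y over m':
  (+0.0412-0.0607i)·(-0.2901+0.1446i)  (+0.2431-0.1618i)·(-0.0650-0.2762i)  (+0.5898-0.1190i)·(-0.1632+0.0000i)  (+0.4695+0.0898i)·(+0.0650-0.2762i)  (-0.4732-0.3081i)·(-0.2901-0.1446i)
Y_2^1(R⁻¹ n̂) = -0.011861+0.020283i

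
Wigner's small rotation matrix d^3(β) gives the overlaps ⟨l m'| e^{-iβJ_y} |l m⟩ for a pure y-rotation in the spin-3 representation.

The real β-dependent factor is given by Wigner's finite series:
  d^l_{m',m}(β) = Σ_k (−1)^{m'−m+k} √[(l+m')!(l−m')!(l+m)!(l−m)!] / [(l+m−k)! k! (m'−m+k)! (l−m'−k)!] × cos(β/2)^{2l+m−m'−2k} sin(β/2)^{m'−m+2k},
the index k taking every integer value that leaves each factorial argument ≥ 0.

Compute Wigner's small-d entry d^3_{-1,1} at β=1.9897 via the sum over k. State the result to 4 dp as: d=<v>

d=-0.4547

d^3_{-1,1}(β=1.9897) via Wigner's sum:
c=cos(1.9897/2)=0.544629, s=sin(1.9897/2)=0.838677; N=√[2·24·24·2]=48.000000
Admissible k: 2..4 (factorial args all ≥0)
  k=2: (−1)^0·48.0000/(8)·0.5446^4·0.8387^2 = +0.371316
  k=3: (−1)^1·48.0000/(6)·0.5446^2·0.8387^4 = -1.174007
  k=4: (−1)^2·48.0000/(48)·0.5446^0·0.8387^6 = +0.347992
d^3_{-1,1}(1.9897) = +0.371316 -1.174007 +0.347992 = -0.454699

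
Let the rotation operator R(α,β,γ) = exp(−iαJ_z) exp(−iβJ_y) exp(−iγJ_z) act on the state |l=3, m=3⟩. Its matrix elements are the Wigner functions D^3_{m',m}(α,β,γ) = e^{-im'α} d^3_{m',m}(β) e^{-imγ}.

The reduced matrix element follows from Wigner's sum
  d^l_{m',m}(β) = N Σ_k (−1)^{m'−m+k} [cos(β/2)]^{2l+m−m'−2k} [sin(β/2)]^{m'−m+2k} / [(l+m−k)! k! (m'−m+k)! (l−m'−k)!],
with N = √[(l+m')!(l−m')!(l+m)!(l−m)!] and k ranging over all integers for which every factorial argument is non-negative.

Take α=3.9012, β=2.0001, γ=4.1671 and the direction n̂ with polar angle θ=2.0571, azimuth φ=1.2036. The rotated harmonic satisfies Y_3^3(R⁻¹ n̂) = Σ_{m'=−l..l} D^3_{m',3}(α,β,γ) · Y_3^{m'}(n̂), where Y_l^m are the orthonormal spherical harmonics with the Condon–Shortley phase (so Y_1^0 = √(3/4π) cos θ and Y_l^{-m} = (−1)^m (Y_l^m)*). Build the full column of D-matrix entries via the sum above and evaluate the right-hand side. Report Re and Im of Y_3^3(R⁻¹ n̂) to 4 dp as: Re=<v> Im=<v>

Need the full column D^3_{m',3} for m'=−3..3 at α=3.9012, β=2.0001, γ=4.1671.
cos(β/2)=0.540260, sin(β/2)=0.841498
d^3_{-3,3}: single k=6 term ⇒ +0.355074;  D = +0.247967-0.254145i
d^3_{-2,3}: single k=5 term ⇒ +0.558398;  D = -0.007532+0.558347i
d^3_{-1,3}: single k=4 term ⇒ +0.566845;  D = -0.384770-0.416251i
d^3_{0,3}: single k=3 term ⇒ +0.420226;  D = +0.419337+0.027325i
d^3_{1,3}: single k=2 term ⇒ +0.233649;  D = -0.179524+0.149542i
d^3_{2,3}: single k=1 term ⇒ +0.094873;  D = +0.011042-0.094228i
d^3_{3,3}: single k=0 term ⇒ +0.024867;  D = +0.014909+0.019901i
Y_3^{m'}(θ=2.0571,φ=1.2036) and Σ D·Y over m':
  (+0.2480-0.2541i)·(-0.2571+0.1304i)  (-0.0075+0.5583i)·(+0.2771+0.2502i)  (-0.3848-0.4163i)·(+0.0095-0.0246i)  (+0.4193+0.0273i)·(+0.3327+0.0000i)  (-0.1795+0.1495i)·(-0.0095-0.0246i)  (+0.0110-0.0942i)·(+0.2771-0.2502i)  (+0.0149+0.0199i)·(+0.2571+0.1304i)
Y_3^3(R⁻¹ n̂) = -0.060631+0.246296i

Re=-0.0606 Im=0.2463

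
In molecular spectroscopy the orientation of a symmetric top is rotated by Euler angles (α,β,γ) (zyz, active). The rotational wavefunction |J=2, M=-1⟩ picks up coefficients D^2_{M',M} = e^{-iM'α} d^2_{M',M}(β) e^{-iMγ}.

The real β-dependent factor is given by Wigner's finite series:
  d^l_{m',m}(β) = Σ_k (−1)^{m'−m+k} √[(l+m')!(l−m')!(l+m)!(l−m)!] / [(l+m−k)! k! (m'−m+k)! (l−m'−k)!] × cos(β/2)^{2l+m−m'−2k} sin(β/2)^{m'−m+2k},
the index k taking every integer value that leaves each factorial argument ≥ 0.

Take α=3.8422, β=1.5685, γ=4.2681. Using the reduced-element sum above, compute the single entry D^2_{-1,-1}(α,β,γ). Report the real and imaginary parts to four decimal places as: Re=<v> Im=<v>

Re=0.1265 Im=-0.4825

First d^2_{-1,-1}(β=1.5685), then the phase factors e^{-i(-1)α} and e^{-i(-1)γ}:
c=cos(1.5685/2)=0.707918, s=sin(1.5685/2)=0.706294; N=√[1·6·1·6]=6.000000
Admissible k: 0..1 (factorial args all ≥0)
  k=0: (−1)^0·6.0000/(6)·0.7079^4·0.7063^0 = +0.251149
  k=1: (−1)^1·6.0000/(2)·0.7079^2·0.7063^2 = -0.749996
d^2_{-1,-1}(1.5685) = +0.251149 -0.749996 = -0.498847
Attach z-rotation phases: D = e^{-i(-1)(3.8422)}·(-0.498847)·e^{-i(-1)(4.2681)} = +0.126468-0.482549i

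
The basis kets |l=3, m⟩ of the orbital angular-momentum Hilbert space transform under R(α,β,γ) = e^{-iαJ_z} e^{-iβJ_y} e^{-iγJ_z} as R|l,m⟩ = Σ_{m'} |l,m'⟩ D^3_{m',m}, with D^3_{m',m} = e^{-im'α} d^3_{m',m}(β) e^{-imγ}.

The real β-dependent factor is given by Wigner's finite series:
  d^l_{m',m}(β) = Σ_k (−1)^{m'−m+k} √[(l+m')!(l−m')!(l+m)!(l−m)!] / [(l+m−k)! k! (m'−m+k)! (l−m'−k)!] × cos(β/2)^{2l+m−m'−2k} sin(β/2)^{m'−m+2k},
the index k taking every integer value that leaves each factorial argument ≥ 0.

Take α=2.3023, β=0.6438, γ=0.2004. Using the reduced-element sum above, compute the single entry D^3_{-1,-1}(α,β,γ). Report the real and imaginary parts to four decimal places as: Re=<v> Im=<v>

Re=-0.1079 Im=0.0802

Split into d^3_{-1,-1}(β=0.6438) × two z-phases.
c=cos(0.6438/2)=0.948636, s=sin(0.6438/2)=0.316370; N=√[2·24·2·24]=48.000000
The bounds max(0,m−m')=0 and min(l+m,l−m')=2 give 3 terms
  k=0: (−1)^0·48.0000/(48)·0.9486^6·0.3164^0 = +0.728782
  k=1: (−1)^1·48.0000/(6)·0.9486^4·0.3164^2 = -0.648452
  k=2: (−1)^2·48.0000/(8)·0.9486^2·0.3164^4 = +0.054092
d^3_{-1,-1}(0.6438) = +0.728782 -0.648452 +0.054092 = +0.134422
Phases: e^{-i·(-1)·2.3023}=-0.667989+0.744171i, e^{-i·(-1)·0.2004}=+0.979987+0.199061i ⇒ D=-0.107908+0.080157i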